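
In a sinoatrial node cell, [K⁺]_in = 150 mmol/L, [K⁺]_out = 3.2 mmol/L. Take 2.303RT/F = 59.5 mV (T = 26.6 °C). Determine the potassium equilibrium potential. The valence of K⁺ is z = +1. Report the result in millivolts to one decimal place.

-99.4 mV

E = (59.5/z) · log₁₀([K⁺]_out/[K⁺]_in) with z = +1.
= (59.5/1) · log₁₀(3.2/150) = 59.50 · log₁₀(0.02133)
= 59.50 · (-1.6709) = -99.42 mV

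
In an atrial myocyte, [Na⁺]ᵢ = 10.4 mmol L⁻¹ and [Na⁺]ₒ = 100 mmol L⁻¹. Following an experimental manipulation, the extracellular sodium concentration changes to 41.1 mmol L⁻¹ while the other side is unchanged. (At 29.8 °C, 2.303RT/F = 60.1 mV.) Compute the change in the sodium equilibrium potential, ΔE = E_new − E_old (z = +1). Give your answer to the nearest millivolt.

-23 mV

E_old = (60.1/1)·log₁₀(100/10.4) = 59.08 mV
E_new = (60.1/1)·log₁₀(41.1/10.4) = 35.87 mV
ΔE = 35.87 − (59.08) = -23.21 mV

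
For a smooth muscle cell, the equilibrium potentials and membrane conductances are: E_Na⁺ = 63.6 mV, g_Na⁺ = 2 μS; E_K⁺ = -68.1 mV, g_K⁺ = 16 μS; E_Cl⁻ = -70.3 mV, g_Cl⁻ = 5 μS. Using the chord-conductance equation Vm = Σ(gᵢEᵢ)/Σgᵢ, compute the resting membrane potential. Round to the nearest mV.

-57 mV

Σ gᵢEᵢ = 2·(63.6) + 16·(-68.1) + 5·(-70.3) = -1313.90
Σ gᵢ = 2 + 16 + 5 = 23
Vm = -1313.90 / 23 = -57.13 mV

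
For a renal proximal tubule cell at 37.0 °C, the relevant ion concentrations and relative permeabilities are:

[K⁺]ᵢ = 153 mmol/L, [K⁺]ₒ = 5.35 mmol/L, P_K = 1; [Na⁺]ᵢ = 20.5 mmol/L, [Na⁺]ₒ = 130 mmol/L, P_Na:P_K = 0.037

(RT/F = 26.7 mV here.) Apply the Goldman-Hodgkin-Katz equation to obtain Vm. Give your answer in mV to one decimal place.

-72.5 mV

Vm = 26.7 · ln[(Σ P·[cation]ₒ + Σ P·[anion]ᵢ) / (Σ P·[cation]ᵢ + Σ P·[anion]ₒ)]
Numerator = 1×5.35 + 0.037×130 = 10.16
Denominator = 1×153 + 0.037×20.5 = 153.8
Vm = 26.7 · ln(0.066078) = 26.7 × (-2.7169) = -72.54 mV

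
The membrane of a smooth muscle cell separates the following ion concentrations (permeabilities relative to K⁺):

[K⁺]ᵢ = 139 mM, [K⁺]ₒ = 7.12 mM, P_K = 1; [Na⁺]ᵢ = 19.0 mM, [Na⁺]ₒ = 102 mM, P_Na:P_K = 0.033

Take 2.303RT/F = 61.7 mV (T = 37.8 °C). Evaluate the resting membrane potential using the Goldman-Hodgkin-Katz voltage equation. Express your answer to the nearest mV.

Vm = 61.7 · log₁₀[(Σ P·[cation]ₒ + Σ P·[anion]ᵢ) / (Σ P·[cation]ᵢ + Σ P·[anion]ₒ)]
Numerator = 1×7.12 + 0.033×102 = 10.49
Denominator = 1×139 + 0.033×19.0 = 139.6
Vm = 61.7 · log₁₀(0.0751) = 61.7 × (-1.1244) = -69.37 mV

-69 mV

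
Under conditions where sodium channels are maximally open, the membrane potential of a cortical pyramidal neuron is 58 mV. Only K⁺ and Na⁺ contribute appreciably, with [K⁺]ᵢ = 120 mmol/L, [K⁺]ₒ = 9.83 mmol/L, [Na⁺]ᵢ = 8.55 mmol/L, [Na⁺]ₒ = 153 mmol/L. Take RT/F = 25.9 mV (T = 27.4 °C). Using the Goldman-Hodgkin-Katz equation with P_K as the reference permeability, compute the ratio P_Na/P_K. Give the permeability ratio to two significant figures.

15

Let α = P_Na/P_K. GHK: Vm = 25.9·ln[(Kₒ + α·Naₒ)/(Kᵢ + α·Naᵢ)].
e^(Vm/25.9) = e^(58.0/25.9) = 9.3875
So 9.3875·(Kᵢ + α·Naᵢ) = Kₒ + α·Naₒ → α = (9.3875·120.0 − 9.83) / (153.0 − 9.3875·8.55)
α = (1127 − 9.83) / (153.0 − 80.26) = 1117/72.74 = 15.35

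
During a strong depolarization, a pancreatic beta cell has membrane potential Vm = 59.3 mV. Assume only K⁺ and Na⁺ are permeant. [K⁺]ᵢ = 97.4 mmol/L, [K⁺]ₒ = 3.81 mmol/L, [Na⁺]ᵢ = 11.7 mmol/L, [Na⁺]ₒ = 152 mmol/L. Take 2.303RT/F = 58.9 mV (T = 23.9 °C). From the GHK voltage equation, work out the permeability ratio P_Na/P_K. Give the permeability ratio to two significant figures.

30

Let α = P_Na/P_K. GHK: Vm = 58.9·log₁₀[(Kₒ + α·Naₒ)/(Kᵢ + α·Naᵢ)].
10^(Vm/58.9) = 10^(59.3/58.9) = 10.158
So 10.158·(Kᵢ + α·Naᵢ) = Kₒ + α·Naₒ → α = (10.158·97.4 − 3.81) / (152.0 − 10.158·11.7)
α = (989.4 − 3.81) / (152.0 − 118.8) = 985.5/33.16 = 29.72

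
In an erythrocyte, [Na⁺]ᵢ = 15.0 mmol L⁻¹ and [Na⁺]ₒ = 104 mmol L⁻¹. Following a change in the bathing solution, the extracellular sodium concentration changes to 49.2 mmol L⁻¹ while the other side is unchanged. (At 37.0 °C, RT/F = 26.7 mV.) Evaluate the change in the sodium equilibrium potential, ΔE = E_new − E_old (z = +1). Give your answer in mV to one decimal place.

-20.0 mV

E_old = (26.7/1)·ln(104/15.0) = 51.70 mV
E_new = (26.7/1)·ln(49.2/15.0) = 31.72 mV
ΔE = 31.72 − (51.70) = -19.98 mV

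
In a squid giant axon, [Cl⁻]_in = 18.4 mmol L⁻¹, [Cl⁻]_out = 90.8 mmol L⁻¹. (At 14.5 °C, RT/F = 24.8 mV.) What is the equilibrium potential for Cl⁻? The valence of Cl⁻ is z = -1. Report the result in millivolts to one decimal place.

E = (24.8/z) · ln([Cl⁻]_out/[Cl⁻]_in) with z = -1.
For an anion, dividing by z = -1 reverses the sign.
= (24.8/-1) · ln(90.8/18.4) = -24.80 · ln(4.935)
= -24.80 · (1.5963) = -39.59 mV

-39.6 mV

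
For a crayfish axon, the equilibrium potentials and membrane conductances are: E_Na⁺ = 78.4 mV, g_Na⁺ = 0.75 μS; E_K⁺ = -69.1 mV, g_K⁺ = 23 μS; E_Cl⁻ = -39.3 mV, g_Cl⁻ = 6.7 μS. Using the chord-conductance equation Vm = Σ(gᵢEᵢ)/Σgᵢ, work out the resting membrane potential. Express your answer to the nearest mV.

-59 mV

Σ gᵢEᵢ = 0.75·(78.4) + 23·(-69.1) + 6.7·(-39.3) = -1793.81
Σ gᵢ = 0.75 + 23 + 6.7 = 30.45
Vm = -1793.81 / 30.45 = -58.91 mV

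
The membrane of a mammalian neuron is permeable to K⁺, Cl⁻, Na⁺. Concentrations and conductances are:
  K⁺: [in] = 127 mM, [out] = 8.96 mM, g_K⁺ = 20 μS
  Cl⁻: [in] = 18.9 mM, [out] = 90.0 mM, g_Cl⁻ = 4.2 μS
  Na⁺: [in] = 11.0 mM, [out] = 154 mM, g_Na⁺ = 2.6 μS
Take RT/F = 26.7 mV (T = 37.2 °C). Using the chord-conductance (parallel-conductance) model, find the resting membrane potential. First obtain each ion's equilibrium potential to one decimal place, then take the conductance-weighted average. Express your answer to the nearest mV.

E_K⁺ = (26.7/1)·ln(8.96/127) = -70.8 mV
E_Cl⁻ = (26.7/-1)·ln(90.0/18.9) = -41.7 mV
E_Na⁺ = (26.7/1)·ln(154/11.0) = 70.5 mV
Vm = (Σ gᵢEᵢ)/(Σ gᵢ) = (20·-70.8 + 4.2·-41.7 + 2.6·70.5) / (20 + 4.2 + 2.6)
= -1407.84 / 26.8 = -52.53 mV

-53 mV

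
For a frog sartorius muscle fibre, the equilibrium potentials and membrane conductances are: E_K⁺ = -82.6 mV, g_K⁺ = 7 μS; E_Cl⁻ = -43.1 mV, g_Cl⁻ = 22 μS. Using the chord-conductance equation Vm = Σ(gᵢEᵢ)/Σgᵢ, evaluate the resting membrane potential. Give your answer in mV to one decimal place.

Σ gᵢEᵢ = 7·(-82.6) + 22·(-43.1) = -1526.40
Σ gᵢ = 7 + 22 = 29
Vm = -1526.40 / 29 = -52.63 mV

-52.6 mV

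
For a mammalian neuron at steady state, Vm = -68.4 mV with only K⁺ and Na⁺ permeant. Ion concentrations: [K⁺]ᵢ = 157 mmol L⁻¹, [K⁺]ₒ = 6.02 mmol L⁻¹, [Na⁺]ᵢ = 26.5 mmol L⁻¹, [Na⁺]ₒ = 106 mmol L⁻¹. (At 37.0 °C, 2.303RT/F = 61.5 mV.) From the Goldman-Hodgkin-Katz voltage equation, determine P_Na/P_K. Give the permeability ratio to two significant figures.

Let α = P_Na/P_K. GHK: Vm = 61.5·log₁₀[(Kₒ + α·Naₒ)/(Kᵢ + α·Naᵢ)].
10^(Vm/61.5) = 10^(-68.4/61.5) = 0.077233
So 0.077233·(Kᵢ + α·Naᵢ) = Kₒ + α·Naₒ → α = (0.077233·157.0 − 6.02) / (106.0 − 0.077233·26.5)
α = (12.13 − 6.02) / (106.0 − 2.047) = 6.106/104 = 0.05873

0.059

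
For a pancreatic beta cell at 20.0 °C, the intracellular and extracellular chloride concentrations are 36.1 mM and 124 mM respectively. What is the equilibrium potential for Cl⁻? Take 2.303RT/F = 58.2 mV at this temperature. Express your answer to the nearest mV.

E = (58.2/z) · log₁₀([Cl⁻]_out/[Cl⁻]_in) with z = -1.
For an anion, dividing by z = -1 reverses the sign.
= (58.2/-1) · log₁₀(124/36.1) = -58.20 · log₁₀(3.435)
= -58.20 · (0.5359) = -31.19 mV

-31 mV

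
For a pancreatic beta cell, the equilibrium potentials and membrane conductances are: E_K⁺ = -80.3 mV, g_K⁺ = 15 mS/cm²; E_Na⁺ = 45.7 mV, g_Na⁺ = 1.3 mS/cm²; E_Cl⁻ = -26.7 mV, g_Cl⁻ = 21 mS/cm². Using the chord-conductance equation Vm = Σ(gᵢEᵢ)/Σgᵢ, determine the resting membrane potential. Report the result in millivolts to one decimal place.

Σ gᵢEᵢ = 15·(-80.3) + 1.3·(45.7) + 21·(-26.7) = -1705.79
Σ gᵢ = 15 + 1.3 + 21 = 37.3
Vm = -1705.79 / 37.3 = -45.73 mV

-45.7 mV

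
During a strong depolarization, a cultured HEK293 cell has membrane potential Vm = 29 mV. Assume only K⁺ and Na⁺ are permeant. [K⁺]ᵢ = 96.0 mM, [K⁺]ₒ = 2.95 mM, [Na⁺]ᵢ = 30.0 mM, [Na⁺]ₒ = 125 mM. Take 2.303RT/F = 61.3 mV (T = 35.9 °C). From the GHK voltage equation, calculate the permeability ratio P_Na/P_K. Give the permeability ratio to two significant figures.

Let α = P_Na/P_K. GHK: Vm = 61.3·log₁₀[(Kₒ + α·Naₒ)/(Kᵢ + α·Naᵢ)].
10^(Vm/61.3) = 10^(29.0/61.3) = 2.9722
So 2.9722·(Kᵢ + α·Naᵢ) = Kₒ + α·Naₒ → α = (2.9722·96.0 − 2.95) / (125.0 − 2.9722·30.0)
α = (285.3 − 2.95) / (125.0 − 89.17) = 282.4/35.83 = 7.881

7.9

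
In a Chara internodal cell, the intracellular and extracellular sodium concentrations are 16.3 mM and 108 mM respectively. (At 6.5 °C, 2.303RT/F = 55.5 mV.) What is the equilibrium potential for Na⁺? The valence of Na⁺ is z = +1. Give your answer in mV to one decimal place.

45.6 mV

E = (55.5/z) · log₁₀([Na⁺]_out/[Na⁺]_in) with z = +1.
= (55.5/1) · log₁₀(108/16.3) = 55.50 · log₁₀(6.626)
= 55.50 · (0.8212) = 45.58 mV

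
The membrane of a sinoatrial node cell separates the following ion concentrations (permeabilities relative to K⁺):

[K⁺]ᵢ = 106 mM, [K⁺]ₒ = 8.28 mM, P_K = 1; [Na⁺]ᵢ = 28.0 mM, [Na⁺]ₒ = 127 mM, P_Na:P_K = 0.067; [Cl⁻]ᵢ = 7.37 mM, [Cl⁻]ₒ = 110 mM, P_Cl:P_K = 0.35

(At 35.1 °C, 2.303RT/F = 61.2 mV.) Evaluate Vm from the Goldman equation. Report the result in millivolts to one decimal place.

-53.8 mV

Vm = 61.2 · log₁₀[(Σ P·[cation]ₒ + Σ P·[anion]ᵢ) / (Σ P·[cation]ᵢ + Σ P·[anion]ₒ)]
Numerator = 1×8.28 + 0.067×127 + 0.35×7.37 = 19.37
Denominator = 1×106 + 0.067×28.0 + 0.35×110 = 146.4
Vm = 61.2 · log₁₀(0.13232) = 61.2 × (-0.8784) = -53.76 mV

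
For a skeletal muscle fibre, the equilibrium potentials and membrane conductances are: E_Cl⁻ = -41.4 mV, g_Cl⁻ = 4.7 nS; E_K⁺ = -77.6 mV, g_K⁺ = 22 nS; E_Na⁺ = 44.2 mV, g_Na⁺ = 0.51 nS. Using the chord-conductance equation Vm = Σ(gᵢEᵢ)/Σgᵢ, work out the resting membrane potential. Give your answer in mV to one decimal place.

-69.1 mV

Σ gᵢEᵢ = 4.7·(-41.4) + 22·(-77.6) + 0.51·(44.2) = -1879.24
Σ gᵢ = 4.7 + 22 + 0.51 = 27.21
Vm = -1879.24 / 27.21 = -69.06 mV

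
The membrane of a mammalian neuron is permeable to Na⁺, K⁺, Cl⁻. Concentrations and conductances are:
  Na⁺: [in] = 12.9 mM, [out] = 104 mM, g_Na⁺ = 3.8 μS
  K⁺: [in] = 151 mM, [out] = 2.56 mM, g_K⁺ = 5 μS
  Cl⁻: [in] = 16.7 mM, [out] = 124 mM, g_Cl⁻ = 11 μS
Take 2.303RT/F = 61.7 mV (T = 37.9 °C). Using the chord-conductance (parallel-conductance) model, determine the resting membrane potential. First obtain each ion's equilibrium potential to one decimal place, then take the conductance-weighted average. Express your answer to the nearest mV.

E_Na⁺ = (61.7/1)·log₁₀(104/12.9) = 55.9 mV
E_K⁺ = (61.7/1)·log₁₀(2.56/151) = -109.3 mV
E_Cl⁻ = (61.7/-1)·log₁₀(124/16.7) = -53.7 mV
Vm = (Σ gᵢEᵢ)/(Σ gᵢ) = (3.8·55.9 + 5·-109.3 + 11·-53.7) / (3.8 + 5 + 11)
= -924.78 / 19.8 = -46.71 mV

-47 mV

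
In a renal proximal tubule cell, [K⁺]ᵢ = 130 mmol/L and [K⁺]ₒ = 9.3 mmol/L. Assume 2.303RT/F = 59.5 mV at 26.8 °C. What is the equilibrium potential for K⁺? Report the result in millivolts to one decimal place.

-68.2 mV

E = (59.5/z) · log₁₀([K⁺]_out/[K⁺]_in) with z = +1.
= (59.5/1) · log₁₀(9.3/130) = 59.50 · log₁₀(0.07154)
= 59.50 · (-1.1455) = -68.15 mV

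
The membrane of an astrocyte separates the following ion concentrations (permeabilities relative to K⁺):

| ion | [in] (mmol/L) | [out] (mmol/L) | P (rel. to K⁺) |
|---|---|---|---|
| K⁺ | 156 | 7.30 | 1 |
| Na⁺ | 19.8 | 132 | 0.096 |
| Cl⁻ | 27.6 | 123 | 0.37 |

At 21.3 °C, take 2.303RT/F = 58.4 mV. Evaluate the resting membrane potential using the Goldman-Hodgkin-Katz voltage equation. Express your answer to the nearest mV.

-48 mV

Vm = 58.4 · log₁₀[(Σ P·[cation]ₒ + Σ P·[anion]ᵢ) / (Σ P·[cation]ᵢ + Σ P·[anion]ₒ)]
Numerator = 1×7.30 + 0.096×132 + 0.37×27.6 = 30.18
Denominator = 1×156 + 0.096×19.8 + 0.37×123 = 203.4
Vm = 58.4 · log₁₀(0.14839) = 58.4 × (-0.8286) = -48.39 mV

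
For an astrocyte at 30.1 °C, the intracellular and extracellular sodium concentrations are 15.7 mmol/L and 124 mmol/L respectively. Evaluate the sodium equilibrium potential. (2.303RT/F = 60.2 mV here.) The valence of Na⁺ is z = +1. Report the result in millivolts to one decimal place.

54.0 mV

E = (60.2/z) · log₁₀([Na⁺]_out/[Na⁺]_in) with z = +1.
= (60.2/1) · log₁₀(124/15.7) = 60.20 · log₁₀(7.898)
= 60.20 · (0.8975) = 54.03 mV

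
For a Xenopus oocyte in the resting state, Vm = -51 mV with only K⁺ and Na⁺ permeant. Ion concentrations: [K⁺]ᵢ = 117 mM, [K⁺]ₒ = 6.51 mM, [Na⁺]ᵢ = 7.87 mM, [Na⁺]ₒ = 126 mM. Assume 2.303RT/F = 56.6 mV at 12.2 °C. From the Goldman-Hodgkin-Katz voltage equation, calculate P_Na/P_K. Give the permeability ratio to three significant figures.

Let α = P_Na/P_K. GHK: Vm = 56.6·log₁₀[(Kₒ + α·Naₒ)/(Kᵢ + α·Naᵢ)].
10^(Vm/56.6) = 10^(-51.0/56.6) = 0.12559
So 0.12559·(Kᵢ + α·Naᵢ) = Kₒ + α·Naₒ → α = (0.12559·117.0 − 6.51) / (126.0 − 0.12559·7.87)
α = (14.69 − 6.51) / (126.0 − 0.9884) = 8.184/125 = 0.06546

0.0655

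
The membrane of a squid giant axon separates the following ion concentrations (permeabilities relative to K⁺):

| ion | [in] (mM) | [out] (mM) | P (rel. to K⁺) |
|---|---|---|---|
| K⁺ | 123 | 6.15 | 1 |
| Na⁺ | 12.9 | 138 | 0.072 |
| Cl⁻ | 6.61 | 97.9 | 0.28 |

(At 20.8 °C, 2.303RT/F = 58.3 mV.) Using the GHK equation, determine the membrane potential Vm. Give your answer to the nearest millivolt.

-54 mV

Vm = 58.3 · log₁₀[(Σ P·[cation]ₒ + Σ P·[anion]ᵢ) / (Σ P·[cation]ᵢ + Σ P·[anion]ₒ)]
Numerator = 1×6.15 + 0.072×138 + 0.28×6.61 = 17.94
Denominator = 1×123 + 0.072×12.9 + 0.28×97.9 = 151.3
Vm = 58.3 · log₁₀(0.11852) = 58.3 × (-0.9262) = -54.00 mV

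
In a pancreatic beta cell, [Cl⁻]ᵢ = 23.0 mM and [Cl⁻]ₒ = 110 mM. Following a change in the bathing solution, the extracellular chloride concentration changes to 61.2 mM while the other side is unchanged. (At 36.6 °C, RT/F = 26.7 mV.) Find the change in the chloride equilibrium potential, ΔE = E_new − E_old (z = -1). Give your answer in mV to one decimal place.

E_old = (26.7/-1)·ln(110/23.0) = -41.79 mV
E_new = (26.7/-1)·ln(61.2/23.0) = -26.13 mV
ΔE = -26.13 − (-41.79) = 15.66 mV

15.7 mV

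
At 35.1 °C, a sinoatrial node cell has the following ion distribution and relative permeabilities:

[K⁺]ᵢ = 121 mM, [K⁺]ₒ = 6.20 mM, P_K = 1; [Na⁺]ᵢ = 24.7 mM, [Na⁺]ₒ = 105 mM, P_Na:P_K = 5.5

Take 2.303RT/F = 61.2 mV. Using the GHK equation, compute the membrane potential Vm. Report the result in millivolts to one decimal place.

21.8 mV

Vm = 61.2 · log₁₀[(Σ P·[cation]ₒ + Σ P·[anion]ᵢ) / (Σ P·[cation]ᵢ + Σ P·[anion]ₒ)]
Numerator = 1×6.20 + 5.5×105 = 583.7
Denominator = 1×121 + 5.5×24.7 = 256.9
Vm = 61.2 · log₁₀(2.2725) = 61.2 × (0.3565) = 21.82 mV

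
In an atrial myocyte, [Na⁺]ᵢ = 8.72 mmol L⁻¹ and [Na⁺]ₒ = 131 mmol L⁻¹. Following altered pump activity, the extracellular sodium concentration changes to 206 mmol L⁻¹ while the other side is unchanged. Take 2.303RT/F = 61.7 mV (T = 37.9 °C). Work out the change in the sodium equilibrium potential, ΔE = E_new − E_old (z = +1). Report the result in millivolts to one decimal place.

E_old = (61.7/1)·log₁₀(131/8.72) = 72.61 mV
E_new = (61.7/1)·log₁₀(206/8.72) = 84.74 mV
ΔE = 84.74 − (72.61) = 12.13 mV

12.1 mV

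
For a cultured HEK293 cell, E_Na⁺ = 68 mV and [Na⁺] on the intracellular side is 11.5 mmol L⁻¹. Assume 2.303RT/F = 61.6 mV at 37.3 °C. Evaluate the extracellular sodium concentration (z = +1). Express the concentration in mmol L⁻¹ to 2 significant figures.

Nernst: E = (61.6/1) · log₁₀([out]/[in]), so log₁₀([out]/[in]) = 68.0 × 1 / 61.6 = 1.1039.
[out]/[in] = 10^(1.1039) = 12.7.
[out] = 12.7 × 11.5 = 146.1 mmol L⁻¹.

150 mmol L⁻¹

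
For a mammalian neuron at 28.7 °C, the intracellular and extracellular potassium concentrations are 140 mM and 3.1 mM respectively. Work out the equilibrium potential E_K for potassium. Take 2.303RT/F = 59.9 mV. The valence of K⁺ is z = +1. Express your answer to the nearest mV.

E = (59.9/z) · log₁₀([K⁺]_out/[K⁺]_in) with z = +1.
= (59.9/1) · log₁₀(3.1/140) = 59.90 · log₁₀(0.02214)
= 59.90 · (-1.6548) = -99.12 mV

-99 mV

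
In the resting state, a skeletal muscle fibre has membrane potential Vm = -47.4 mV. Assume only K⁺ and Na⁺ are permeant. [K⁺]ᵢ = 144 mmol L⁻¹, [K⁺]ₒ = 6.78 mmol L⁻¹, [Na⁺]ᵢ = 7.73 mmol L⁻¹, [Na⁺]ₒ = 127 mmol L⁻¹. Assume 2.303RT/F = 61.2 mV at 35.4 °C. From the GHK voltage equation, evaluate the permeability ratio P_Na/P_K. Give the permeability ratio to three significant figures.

0.139

Let α = P_Na/P_K. GHK: Vm = 61.2·log₁₀[(Kₒ + α·Naₒ)/(Kᵢ + α·Naᵢ)].
10^(Vm/61.2) = 10^(-47.4/61.2) = 0.16807
So 0.16807·(Kᵢ + α·Naᵢ) = Kₒ + α·Naₒ → α = (0.16807·144.0 − 6.78) / (127.0 − 0.16807·7.73)
α = (24.2 − 6.78) / (127.0 − 1.299) = 17.42/125.7 = 0.1386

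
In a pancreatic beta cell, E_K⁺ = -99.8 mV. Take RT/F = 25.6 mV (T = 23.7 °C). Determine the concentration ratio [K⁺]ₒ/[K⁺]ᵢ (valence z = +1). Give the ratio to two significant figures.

ln([out]/[in]) = E·z/(25.6) = -99.8 × 1 / 25.6 = -3.8984
[out]/[in] = e^(-3.8984) = 0.02027

0.020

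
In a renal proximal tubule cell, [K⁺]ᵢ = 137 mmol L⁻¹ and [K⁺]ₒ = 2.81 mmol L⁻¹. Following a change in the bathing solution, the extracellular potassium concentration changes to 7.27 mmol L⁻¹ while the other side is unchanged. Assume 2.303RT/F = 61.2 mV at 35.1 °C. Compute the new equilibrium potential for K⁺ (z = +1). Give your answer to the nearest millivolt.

-78 mV

After the shift: [K⁺]_out = 7.27, [K⁺]_in = 137 mmol L⁻¹.
E_new = (61.2/1)·log₁₀(7.27/137) = 61.20 · (-1.2752) = -78.04 mV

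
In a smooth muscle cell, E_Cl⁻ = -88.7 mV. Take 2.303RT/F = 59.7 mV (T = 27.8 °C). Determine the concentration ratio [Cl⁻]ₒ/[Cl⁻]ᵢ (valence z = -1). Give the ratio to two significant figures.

31

log₁₀([out]/[in]) = E·z/(59.7) = -88.7 × -1 / 59.7 = 1.4858
[out]/[in] = 10^(1.4858) = 30.6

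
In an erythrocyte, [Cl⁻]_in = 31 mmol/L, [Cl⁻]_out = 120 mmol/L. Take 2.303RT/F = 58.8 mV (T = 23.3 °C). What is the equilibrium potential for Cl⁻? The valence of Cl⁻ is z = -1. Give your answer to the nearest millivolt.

-35 mV

E = (58.8/z) · log₁₀([Cl⁻]_out/[Cl⁻]_in) with z = -1.
For an anion, dividing by z = -1 reverses the sign.
= (58.8/-1) · log₁₀(120/31) = -58.80 · log₁₀(3.871)
= -58.80 · (0.5878) = -34.56 mV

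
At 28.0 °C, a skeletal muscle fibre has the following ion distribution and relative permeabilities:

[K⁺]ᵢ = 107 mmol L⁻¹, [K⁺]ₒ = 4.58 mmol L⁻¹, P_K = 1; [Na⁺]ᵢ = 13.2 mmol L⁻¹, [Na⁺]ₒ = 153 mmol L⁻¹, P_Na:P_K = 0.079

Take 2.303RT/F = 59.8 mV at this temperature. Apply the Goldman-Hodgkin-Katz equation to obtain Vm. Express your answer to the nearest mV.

Vm = 59.8 · log₁₀[(Σ P·[cation]ₒ + Σ P·[anion]ᵢ) / (Σ P·[cation]ᵢ + Σ P·[anion]ₒ)]
Numerator = 1×4.58 + 0.079×153 = 16.67
Denominator = 1×107 + 0.079×13.2 = 108
Vm = 59.8 · log₁₀(0.15426) = 59.8 × (-0.8117) = -48.54 mV

-49 mV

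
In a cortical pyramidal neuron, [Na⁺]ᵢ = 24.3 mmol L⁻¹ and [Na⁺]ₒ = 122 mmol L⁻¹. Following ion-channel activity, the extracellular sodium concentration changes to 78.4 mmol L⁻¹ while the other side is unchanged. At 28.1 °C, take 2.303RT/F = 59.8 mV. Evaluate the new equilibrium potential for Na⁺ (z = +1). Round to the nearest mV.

After the shift: [Na⁺]_out = 78.4, [Na⁺]_in = 24.3 mmol L⁻¹.
E_new = (59.8/1)·log₁₀(78.4/24.3) = 59.80 · (0.5087) = 30.42 mV

30 mV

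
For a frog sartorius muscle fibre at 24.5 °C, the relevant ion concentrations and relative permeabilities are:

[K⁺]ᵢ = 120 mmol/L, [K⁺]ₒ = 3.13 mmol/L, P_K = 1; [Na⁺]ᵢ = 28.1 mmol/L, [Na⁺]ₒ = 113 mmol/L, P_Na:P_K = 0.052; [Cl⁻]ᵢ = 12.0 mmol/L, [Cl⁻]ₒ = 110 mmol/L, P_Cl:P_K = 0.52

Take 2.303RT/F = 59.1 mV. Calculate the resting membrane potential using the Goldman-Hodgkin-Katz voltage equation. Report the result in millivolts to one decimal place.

-63.2 mV

Vm = 59.1 · log₁₀[(Σ P·[cation]ₒ + Σ P·[anion]ᵢ) / (Σ P·[cation]ᵢ + Σ P·[anion]ₒ)]
Numerator = 1×3.13 + 0.052×113 + 0.52×12.0 = 15.25
Denominator = 1×120 + 0.052×28.1 + 0.52×110 = 178.7
Vm = 59.1 · log₁₀(0.085335) = 59.1 × (-1.0689) = -63.17 mV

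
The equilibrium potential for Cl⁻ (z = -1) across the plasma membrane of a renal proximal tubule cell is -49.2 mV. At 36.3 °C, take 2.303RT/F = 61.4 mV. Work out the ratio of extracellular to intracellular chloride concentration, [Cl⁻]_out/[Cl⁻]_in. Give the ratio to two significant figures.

log₁₀([out]/[in]) = E·z/(61.4) = -49.2 × -1 / 61.4 = 0.8013
[out]/[in] = 10^(0.8013) = 6.329

6.3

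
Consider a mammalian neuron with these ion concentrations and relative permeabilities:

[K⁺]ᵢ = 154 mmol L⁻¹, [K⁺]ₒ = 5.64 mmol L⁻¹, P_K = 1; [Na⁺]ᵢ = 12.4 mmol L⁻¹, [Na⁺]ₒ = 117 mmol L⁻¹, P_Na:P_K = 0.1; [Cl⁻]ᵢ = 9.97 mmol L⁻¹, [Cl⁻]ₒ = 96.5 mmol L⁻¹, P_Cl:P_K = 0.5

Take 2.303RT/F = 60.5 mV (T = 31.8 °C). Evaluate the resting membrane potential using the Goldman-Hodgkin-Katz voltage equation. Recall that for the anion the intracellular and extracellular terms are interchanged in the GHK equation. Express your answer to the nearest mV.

Vm = 60.5 · log₁₀[(Σ P·[cation]ₒ + Σ P·[anion]ᵢ) / (Σ P·[cation]ᵢ + Σ P·[anion]ₒ)]
Numerator = 1×5.64 + 0.1×117 + 0.5×9.97 = 22.32
Denominator = 1×154 + 0.1×12.4 + 0.5×96.5 = 203.5
Vm = 60.5 · log₁₀(0.10971) = 60.5 × (-0.9598) = -58.06 mV

-58 mV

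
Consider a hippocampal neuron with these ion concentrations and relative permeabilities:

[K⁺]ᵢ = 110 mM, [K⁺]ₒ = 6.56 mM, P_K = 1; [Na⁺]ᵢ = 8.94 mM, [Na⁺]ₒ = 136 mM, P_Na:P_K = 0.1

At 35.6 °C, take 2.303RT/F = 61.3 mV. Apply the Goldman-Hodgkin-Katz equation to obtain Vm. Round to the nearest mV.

-45 mV

Vm = 61.3 · log₁₀[(Σ P·[cation]ₒ + Σ P·[anion]ᵢ) / (Σ P·[cation]ᵢ + Σ P·[anion]ₒ)]
Numerator = 1×6.56 + 0.1×136 = 20.16
Denominator = 1×110 + 0.1×8.94 = 110.9
Vm = 61.3 · log₁₀(0.1818) = 61.3 × (-0.7404) = -45.39 mV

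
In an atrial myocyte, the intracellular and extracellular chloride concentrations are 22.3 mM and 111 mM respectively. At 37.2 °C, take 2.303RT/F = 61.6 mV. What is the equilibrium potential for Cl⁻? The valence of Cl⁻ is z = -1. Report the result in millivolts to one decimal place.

E = (61.6/z) · log₁₀([Cl⁻]_out/[Cl⁻]_in) with z = -1.
For an anion, dividing by z = -1 reverses the sign.
= (61.6/-1) · log₁₀(111/22.3) = -61.60 · log₁₀(4.978)
= -61.60 · (0.6970) = -42.94 mV

-42.9 mV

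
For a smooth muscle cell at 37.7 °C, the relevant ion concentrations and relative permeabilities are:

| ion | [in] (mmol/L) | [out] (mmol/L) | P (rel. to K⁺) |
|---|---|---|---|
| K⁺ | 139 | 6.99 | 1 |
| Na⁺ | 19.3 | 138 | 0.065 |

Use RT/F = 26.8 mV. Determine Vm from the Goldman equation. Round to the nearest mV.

-58 mV

Vm = 26.8 · ln[(Σ P·[cation]ₒ + Σ P·[anion]ᵢ) / (Σ P·[cation]ᵢ + Σ P·[anion]ₒ)]
Numerator = 1×6.99 + 0.065×138 = 15.96
Denominator = 1×139 + 0.065×19.3 = 140.3
Vm = 26.8 · ln(0.11379) = 26.8 × (-2.1734) = -58.25 mV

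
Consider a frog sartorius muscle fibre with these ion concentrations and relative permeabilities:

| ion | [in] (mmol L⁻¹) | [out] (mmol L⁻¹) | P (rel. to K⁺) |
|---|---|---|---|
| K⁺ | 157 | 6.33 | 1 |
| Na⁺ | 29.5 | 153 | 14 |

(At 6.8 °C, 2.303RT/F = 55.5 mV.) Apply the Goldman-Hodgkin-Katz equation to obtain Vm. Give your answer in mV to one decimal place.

32.0 mV

Vm = 55.5 · log₁₀[(Σ P·[cation]ₒ + Σ P·[anion]ᵢ) / (Σ P·[cation]ᵢ + Σ P·[anion]ₒ)]
Numerator = 1×6.33 + 14×153 = 2148
Denominator = 1×157 + 14×29.5 = 570
Vm = 55.5 · log₁₀(3.769) = 55.5 × (0.5762) = 31.98 mV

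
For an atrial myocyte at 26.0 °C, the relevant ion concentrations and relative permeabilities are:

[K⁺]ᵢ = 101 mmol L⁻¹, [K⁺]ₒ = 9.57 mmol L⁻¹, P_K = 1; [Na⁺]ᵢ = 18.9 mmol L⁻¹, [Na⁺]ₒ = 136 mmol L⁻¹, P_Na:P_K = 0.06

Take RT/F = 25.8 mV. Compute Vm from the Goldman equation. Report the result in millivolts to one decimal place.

Vm = 25.8 · ln[(Σ P·[cation]ₒ + Σ P·[anion]ᵢ) / (Σ P·[cation]ᵢ + Σ P·[anion]ₒ)]
Numerator = 1×9.57 + 0.06×136 = 17.73
Denominator = 1×101 + 0.06×18.9 = 102.1
Vm = 25.8 · ln(0.1736) = 25.8 × (-1.7510) = -45.18 mV

-45.2 mV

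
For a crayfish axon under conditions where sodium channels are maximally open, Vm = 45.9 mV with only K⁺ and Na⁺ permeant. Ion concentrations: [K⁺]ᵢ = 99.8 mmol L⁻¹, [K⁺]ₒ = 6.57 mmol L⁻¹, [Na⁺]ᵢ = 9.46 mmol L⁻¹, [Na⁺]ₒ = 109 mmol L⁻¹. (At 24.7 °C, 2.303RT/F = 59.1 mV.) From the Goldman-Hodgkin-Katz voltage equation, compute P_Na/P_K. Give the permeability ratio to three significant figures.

Let α = P_Na/P_K. GHK: Vm = 59.1·log₁₀[(Kₒ + α·Naₒ)/(Kᵢ + α·Naᵢ)].
10^(Vm/59.1) = 10^(45.9/59.1) = 5.9793
So 5.9793·(Kᵢ + α·Naᵢ) = Kₒ + α·Naₒ → α = (5.9793·99.8 − 6.57) / (109.0 − 5.9793·9.46)
α = (596.7 − 6.57) / (109.0 − 56.56) = 590.2/52.44 = 11.25

11.3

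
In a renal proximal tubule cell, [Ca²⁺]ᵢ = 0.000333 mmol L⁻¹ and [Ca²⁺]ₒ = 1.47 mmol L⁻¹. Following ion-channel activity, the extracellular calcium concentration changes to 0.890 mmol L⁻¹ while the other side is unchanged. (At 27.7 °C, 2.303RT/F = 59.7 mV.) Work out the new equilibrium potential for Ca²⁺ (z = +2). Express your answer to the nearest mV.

102 mV

After the shift: [Ca²⁺]_out = 0.890, [Ca²⁺]_in = 0.000333 mmol L⁻¹.
E_new = (59.7/2)·log₁₀(0.890/0.000333) = 29.85 · (3.4269) = 102.29 mV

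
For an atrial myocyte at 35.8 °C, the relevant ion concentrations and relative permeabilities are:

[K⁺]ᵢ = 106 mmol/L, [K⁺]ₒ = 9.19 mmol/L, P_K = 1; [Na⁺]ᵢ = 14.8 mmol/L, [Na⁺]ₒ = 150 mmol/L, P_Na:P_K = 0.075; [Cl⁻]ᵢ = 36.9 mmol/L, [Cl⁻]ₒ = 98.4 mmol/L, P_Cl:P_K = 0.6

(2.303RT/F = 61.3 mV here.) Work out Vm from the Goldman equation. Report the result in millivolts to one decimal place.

-36.2 mV

Vm = 61.3 · log₁₀[(Σ P·[cation]ₒ + Σ P·[anion]ᵢ) / (Σ P·[cation]ᵢ + Σ P·[anion]ₒ)]
Numerator = 1×9.19 + 0.075×150 + 0.6×36.9 = 42.58
Denominator = 1×106 + 0.075×14.8 + 0.6×98.4 = 166.2
Vm = 61.3 · log₁₀(0.25627) = 61.3 × (-0.5913) = -36.25 mV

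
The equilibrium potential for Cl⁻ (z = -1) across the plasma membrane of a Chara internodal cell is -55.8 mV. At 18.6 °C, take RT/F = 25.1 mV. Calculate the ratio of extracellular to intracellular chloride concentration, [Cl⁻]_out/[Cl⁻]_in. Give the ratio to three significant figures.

ln([out]/[in]) = E·z/(25.1) = -55.8 × -1 / 25.1 = 2.2231
[out]/[in] = e^(2.2231) = 9.236

9.24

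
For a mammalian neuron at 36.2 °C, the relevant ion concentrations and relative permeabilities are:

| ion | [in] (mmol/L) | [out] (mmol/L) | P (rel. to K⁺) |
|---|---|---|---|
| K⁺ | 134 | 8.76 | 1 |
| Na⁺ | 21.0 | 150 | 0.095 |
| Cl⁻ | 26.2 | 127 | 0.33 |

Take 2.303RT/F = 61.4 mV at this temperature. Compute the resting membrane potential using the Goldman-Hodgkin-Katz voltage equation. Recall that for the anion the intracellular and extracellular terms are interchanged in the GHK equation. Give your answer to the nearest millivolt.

-46 mV

Vm = 61.4 · log₁₀[(Σ P·[cation]ₒ + Σ P·[anion]ᵢ) / (Σ P·[cation]ᵢ + Σ P·[anion]ₒ)]
Numerator = 1×8.76 + 0.095×150 + 0.33×26.2 = 31.66
Denominator = 1×134 + 0.095×21.0 + 0.33×127 = 177.9
Vm = 61.4 · log₁₀(0.17794) = 61.4 × (-0.7497) = -46.03 mV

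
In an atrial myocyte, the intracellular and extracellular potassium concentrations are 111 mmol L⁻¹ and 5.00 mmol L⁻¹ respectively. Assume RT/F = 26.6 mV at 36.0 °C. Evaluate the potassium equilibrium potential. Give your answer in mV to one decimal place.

-82.5 mV

E = (26.6/z) · ln([K⁺]_out/[K⁺]_in) with z = +1.
= (26.6/1) · ln(5.00/111) = 26.60 · ln(0.04505)
= 26.60 · (-3.1001) = -82.46 mV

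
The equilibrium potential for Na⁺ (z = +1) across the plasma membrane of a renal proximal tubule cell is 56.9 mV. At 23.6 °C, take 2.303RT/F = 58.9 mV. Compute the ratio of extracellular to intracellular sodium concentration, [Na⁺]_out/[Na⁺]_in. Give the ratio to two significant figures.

log₁₀([out]/[in]) = E·z/(58.9) = 56.9 × 1 / 58.9 = 0.9660
[out]/[in] = 10^(0.9660) = 9.248

9.2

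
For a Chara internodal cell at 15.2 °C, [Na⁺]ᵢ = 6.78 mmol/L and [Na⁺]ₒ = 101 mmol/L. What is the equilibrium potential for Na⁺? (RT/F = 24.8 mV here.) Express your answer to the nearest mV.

E = (24.8/z) · ln([Na⁺]_out/[Na⁺]_in) with z = +1.
= (24.8/1) · ln(101/6.78) = 24.80 · ln(14.9)
= 24.80 · (2.7011) = 66.99 mV

67 mV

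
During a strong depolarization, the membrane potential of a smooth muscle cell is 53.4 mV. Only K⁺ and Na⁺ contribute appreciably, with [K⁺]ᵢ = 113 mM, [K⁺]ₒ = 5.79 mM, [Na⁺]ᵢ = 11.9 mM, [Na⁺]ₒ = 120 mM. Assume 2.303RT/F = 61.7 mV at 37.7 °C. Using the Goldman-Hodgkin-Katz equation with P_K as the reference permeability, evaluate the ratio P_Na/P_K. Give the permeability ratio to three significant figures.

25.2

Let α = P_Na/P_K. GHK: Vm = 61.7·log₁₀[(Kₒ + α·Naₒ)/(Kᵢ + α·Naᵢ)].
10^(Vm/61.7) = 10^(53.4/61.7) = 7.3363
So 7.3363·(Kᵢ + α·Naᵢ) = Kₒ + α·Naₒ → α = (7.3363·113.0 − 5.79) / (120.0 − 7.3363·11.9)
α = (829 − 5.79) / (120.0 − 87.3) = 823.2/32.7 = 25.18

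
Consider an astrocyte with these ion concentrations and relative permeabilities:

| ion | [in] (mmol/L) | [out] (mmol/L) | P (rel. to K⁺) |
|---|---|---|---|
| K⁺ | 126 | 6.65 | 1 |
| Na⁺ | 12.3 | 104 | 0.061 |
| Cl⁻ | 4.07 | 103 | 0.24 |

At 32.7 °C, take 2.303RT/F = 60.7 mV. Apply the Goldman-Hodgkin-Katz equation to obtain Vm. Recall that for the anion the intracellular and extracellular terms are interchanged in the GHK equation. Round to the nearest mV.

-63 mV

Vm = 60.7 · log₁₀[(Σ P·[cation]ₒ + Σ P·[anion]ᵢ) / (Σ P·[cation]ᵢ + Σ P·[anion]ₒ)]
Numerator = 1×6.65 + 0.061×104 + 0.24×4.07 = 13.97
Denominator = 1×126 + 0.061×12.3 + 0.24×103 = 151.5
Vm = 60.7 · log₁₀(0.092235) = 60.7 × (-1.0351) = -62.83 mV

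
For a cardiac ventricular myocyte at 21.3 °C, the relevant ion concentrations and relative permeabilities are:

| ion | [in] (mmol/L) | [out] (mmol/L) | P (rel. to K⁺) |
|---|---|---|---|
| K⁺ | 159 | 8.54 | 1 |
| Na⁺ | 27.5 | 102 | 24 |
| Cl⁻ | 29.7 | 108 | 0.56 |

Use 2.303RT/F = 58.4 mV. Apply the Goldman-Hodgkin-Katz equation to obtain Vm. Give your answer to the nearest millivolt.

Vm = 58.4 · log₁₀[(Σ P·[cation]ₒ + Σ P·[anion]ᵢ) / (Σ P·[cation]ᵢ + Σ P·[anion]ₒ)]
Numerator = 1×8.54 + 24×102 + 0.56×29.7 = 2473
Denominator = 1×159 + 24×27.5 + 0.56×108 = 879.5
Vm = 58.4 · log₁₀(2.8121) = 58.4 × (0.4490) = 26.22 mV

26 mV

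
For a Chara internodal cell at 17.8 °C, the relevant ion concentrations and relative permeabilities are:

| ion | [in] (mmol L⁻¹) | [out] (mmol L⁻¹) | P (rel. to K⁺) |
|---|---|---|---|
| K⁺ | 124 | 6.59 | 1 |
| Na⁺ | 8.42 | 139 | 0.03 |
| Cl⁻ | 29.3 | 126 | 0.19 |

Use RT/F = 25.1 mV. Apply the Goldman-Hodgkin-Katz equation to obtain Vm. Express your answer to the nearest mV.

-55 mV

Vm = 25.1 · ln[(Σ P·[cation]ₒ + Σ P·[anion]ᵢ) / (Σ P·[cation]ᵢ + Σ P·[anion]ₒ)]
Numerator = 1×6.59 + 0.03×139 + 0.19×29.3 = 16.33
Denominator = 1×124 + 0.03×8.42 + 0.19×126 = 148.2
Vm = 25.1 · ln(0.11017) = 25.1 × (-2.2057) = -55.36 mV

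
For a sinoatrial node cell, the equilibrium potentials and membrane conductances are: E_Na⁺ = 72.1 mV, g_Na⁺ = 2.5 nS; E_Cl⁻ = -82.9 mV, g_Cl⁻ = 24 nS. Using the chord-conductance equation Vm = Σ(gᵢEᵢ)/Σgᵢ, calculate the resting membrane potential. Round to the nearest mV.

-68 mV

Σ gᵢEᵢ = 2.5·(72.1) + 24·(-82.9) = -1809.35
Σ gᵢ = 2.5 + 24 = 26.5
Vm = -1809.35 / 26.5 = -68.28 mV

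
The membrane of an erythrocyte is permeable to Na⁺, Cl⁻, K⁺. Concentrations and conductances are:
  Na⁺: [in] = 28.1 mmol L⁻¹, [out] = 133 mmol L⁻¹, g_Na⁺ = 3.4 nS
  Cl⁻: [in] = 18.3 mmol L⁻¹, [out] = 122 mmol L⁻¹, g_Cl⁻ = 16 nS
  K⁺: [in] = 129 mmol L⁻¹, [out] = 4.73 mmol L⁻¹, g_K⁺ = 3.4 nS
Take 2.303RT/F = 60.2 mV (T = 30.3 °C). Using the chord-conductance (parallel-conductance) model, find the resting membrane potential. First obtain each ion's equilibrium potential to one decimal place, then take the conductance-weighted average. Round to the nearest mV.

E_Na⁺ = (60.2/1)·log₁₀(133/28.1) = 40.6 mV
E_Cl⁻ = (60.2/-1)·log₁₀(122/18.3) = -49.6 mV
E_K⁺ = (60.2/1)·log₁₀(4.73/129) = -86.4 mV
Vm = (Σ gᵢEᵢ)/(Σ gᵢ) = (3.4·40.6 + 16·-49.6 + 3.4·-86.4) / (3.4 + 16 + 3.4)
= -949.32 / 22.8 = -41.64 mV

-42 mV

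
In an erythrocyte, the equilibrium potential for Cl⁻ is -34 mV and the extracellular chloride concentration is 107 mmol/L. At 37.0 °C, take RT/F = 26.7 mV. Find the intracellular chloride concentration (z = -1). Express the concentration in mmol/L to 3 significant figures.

29.9 mmol/L

Nernst: E = (26.7/-1) · ln([out]/[in]), so ln([out]/[in]) = -34.0 × -1 / 26.7 = 1.2734.
[out]/[in] = e^(1.2734) = 3.573.
[in] = 107 / 3.573 = 29.95 mmol/L.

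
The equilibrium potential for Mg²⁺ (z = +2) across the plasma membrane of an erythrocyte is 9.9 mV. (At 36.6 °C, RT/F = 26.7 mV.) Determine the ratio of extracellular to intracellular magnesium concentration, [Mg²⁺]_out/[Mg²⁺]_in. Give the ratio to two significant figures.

ln([out]/[in]) = E·z/(26.7) = 9.9 × 2 / 26.7 = 0.7416
[out]/[in] = e^(0.7416) = 2.099

2.1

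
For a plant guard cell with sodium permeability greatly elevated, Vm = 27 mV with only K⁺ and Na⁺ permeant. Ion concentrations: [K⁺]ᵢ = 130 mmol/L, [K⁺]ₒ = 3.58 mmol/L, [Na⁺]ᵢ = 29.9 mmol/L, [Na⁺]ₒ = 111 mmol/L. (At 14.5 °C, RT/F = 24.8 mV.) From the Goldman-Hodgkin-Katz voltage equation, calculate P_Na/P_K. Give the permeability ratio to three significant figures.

Let α = P_Na/P_K. GHK: Vm = 24.8·ln[(Kₒ + α·Naₒ)/(Kᵢ + α·Naᵢ)].
e^(Vm/24.8) = e^(27.0/24.8) = 2.9704
So 2.9704·(Kᵢ + α·Naᵢ) = Kₒ + α·Naₒ → α = (2.9704·130.0 − 3.58) / (111.0 − 2.9704·29.9)
α = (386.2 − 3.58) / (111.0 − 88.82) = 382.6/22.18 = 17.25

17.2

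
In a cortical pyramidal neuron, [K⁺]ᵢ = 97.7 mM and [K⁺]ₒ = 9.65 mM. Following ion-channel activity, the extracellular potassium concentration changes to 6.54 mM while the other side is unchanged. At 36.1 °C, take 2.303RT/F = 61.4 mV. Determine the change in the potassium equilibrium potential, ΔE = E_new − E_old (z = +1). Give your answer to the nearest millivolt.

-10 mV

E_old = (61.4/1)·log₁₀(9.65/97.7) = -61.73 mV
E_new = (61.4/1)·log₁₀(6.54/97.7) = -72.10 mV
ΔE = -72.10 − (-61.73) = -10.37 mV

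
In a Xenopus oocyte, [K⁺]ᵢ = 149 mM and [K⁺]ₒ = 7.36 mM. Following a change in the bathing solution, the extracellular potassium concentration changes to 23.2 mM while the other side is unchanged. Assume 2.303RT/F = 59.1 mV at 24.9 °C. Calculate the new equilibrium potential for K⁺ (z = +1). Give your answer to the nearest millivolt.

After the shift: [K⁺]_out = 23.2, [K⁺]_in = 149 mM.
E_new = (59.1/1)·log₁₀(23.2/149) = 59.10 · (-0.8077) = -47.73 mV

-48 mV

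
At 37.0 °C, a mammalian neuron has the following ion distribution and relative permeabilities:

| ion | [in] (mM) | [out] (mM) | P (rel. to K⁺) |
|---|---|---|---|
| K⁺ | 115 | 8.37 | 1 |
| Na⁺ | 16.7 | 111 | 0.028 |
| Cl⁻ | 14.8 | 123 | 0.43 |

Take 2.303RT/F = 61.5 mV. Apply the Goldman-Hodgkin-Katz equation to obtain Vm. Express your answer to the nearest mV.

Vm = 61.5 · log₁₀[(Σ P·[cation]ₒ + Σ P·[anion]ᵢ) / (Σ P·[cation]ᵢ + Σ P·[anion]ₒ)]
Numerator = 1×8.37 + 0.028×111 + 0.43×14.8 = 17.84
Denominator = 1×115 + 0.028×16.7 + 0.43×123 = 168.4
Vm = 61.5 · log₁₀(0.10598) = 61.5 × (-0.9748) = -59.95 mV

-60 mV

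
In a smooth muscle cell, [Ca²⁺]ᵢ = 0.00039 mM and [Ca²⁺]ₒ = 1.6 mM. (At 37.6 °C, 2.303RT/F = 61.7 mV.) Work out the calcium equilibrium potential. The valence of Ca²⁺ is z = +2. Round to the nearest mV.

111 mV

E = (61.7/z) · log₁₀([Ca²⁺]_out/[Ca²⁺]_in) with z = +2.
= (61.7/2) · log₁₀(1.6/0.00039) = 30.85 · log₁₀(4103)
= 30.85 · (3.6131) = 111.46 mV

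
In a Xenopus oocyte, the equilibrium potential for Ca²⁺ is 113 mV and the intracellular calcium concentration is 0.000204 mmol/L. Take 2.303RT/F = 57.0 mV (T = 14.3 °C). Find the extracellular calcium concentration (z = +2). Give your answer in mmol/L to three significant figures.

Nernst: E = (57.0/2) · log₁₀([out]/[in]), so log₁₀([out]/[in]) = 113.0 × 2 / 57.0 = 3.9649.
[out]/[in] = 10^(3.9649) = 9224.
[out] = 9224 × 0.000204 = 1.882 mmol/L.

1.88 mmol/L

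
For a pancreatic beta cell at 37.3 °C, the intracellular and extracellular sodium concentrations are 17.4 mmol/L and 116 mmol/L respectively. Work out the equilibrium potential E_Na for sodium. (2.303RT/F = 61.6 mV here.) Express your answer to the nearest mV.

51 mV

E = (61.6/z) · log₁₀([Na⁺]_out/[Na⁺]_in) with z = +1.
= (61.6/1) · log₁₀(116/17.4) = 61.60 · log₁₀(6.667)
= 61.60 · (0.8239) = 50.75 mV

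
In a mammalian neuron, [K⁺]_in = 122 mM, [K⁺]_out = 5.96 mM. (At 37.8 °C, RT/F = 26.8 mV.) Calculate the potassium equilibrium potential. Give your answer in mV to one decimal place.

E = (26.8/z) · ln([K⁺]_out/[K⁺]_in) with z = +1.
= (26.8/1) · ln(5.96/122) = 26.80 · ln(0.04885)
= 26.80 · (-3.0190) = -80.91 mV

-80.9 mV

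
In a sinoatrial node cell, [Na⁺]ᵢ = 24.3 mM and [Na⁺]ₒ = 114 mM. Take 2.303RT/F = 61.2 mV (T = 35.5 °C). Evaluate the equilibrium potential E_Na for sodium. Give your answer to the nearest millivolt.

E = (61.2/z) · log₁₀([Na⁺]_out/[Na⁺]_in) with z = +1.
= (61.2/1) · log₁₀(114/24.3) = 61.20 · log₁₀(4.691)
= 61.20 · (0.6713) = 41.08 mV

41 mV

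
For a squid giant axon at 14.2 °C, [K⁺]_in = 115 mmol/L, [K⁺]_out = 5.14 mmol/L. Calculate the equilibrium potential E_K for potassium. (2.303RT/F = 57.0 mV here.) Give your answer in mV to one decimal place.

-76.9 mV

E = (57.0/z) · log₁₀([K⁺]_out/[K⁺]_in) with z = +1.
= (57.0/1) · log₁₀(5.14/115) = 57.00 · log₁₀(0.0447)
= 57.00 · (-1.3497) = -76.93 mV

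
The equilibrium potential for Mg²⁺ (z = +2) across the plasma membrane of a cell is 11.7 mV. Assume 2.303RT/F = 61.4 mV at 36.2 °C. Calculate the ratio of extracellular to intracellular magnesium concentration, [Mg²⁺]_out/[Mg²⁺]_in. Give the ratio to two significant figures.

2.4

log₁₀([out]/[in]) = E·z/(61.4) = 11.7 × 2 / 61.4 = 0.3811
[out]/[in] = 10^(0.3811) = 2.405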